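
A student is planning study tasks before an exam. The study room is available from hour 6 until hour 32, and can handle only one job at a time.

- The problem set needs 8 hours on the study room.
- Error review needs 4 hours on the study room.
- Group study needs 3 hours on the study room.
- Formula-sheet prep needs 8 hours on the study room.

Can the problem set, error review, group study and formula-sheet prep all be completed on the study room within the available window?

The study room window is 32 − 6 = 26 hours.
Running back to back, the jobs need 8 + 4 + 3 + 8 = 23 hours on the study room.
Since 23 ≤ 26, they fit within the window.

Yes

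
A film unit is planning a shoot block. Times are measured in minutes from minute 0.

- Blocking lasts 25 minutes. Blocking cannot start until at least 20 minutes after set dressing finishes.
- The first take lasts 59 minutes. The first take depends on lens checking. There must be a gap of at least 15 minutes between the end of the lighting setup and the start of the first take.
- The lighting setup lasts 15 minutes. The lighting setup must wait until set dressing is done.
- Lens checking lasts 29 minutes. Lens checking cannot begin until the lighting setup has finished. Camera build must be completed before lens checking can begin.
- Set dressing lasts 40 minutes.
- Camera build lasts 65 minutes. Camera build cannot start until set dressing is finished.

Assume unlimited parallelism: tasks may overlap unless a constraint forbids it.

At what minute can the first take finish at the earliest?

193

Set dressing has no prerequisites, so it starts at minute 0 and finishes at minute 40.
Camera build waits on set dressing (finishes minute 40), so it starts at minute 40 and finishes at 40 + 65 = minute 105.
After set dressing (finishes minute 40), the lighting setup can start at minute 40 and finishes at minute 55.
For lens checking: the lighting setup (finishes minute 55); camera build (finishes minute 105). Taking the maximum gives a start of minute 105, and it finishes at 105 + 29 = minute 134.
The first take cannot start until lens checking (finishes minute 134); the lighting setup (finishes minute 55, plus 15-minute gap → minute 70). The controlling bound is minute 134, so the first take finishes at 134 + 59 = minute 193.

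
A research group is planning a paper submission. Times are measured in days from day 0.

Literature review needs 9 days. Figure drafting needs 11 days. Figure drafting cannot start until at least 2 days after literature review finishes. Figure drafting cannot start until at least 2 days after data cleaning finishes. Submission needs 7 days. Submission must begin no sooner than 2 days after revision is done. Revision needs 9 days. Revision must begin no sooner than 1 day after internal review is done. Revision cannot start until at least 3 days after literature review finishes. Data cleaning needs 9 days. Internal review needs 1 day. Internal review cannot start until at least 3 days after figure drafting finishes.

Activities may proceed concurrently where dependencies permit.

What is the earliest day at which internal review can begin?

25

Data cleaning can start immediately at day 0; it finishes at day 9.
Literature review can start immediately at day 0; it finishes at day 9.
Figure drafting cannot start until literature review (finishes day 9, plus 2-day gap → day 11); data cleaning (finishes day 9, plus 2-day gap → day 11). The controlling bound is day 11, so figure drafting finishes at 11 + 11 = day 22.
Internal review waits on figure drafting (finishes day 22, plus 3-day gap → day 25), so the earliest it can start is day 25.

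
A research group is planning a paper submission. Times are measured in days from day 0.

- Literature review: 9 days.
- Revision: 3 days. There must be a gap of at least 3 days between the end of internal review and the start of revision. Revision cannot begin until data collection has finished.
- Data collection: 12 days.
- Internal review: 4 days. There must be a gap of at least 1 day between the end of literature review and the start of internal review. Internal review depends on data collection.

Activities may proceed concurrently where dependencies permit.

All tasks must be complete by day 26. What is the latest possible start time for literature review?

Revision must finish by day 26; it takes 3 days, so it must start by 26 − 3 = day 23.
Since revision (must start by day 23, minus 3-day gap → day 20) depends on it, internal review must finish by day 20. Backing off its 4-day duration gives a latest start of day 16.
Literature review must finish before internal review (must start by day 16, minus 1-day gap → day 15). With a 9-day duration, literature review must start by 15 − 9 = day 6.

6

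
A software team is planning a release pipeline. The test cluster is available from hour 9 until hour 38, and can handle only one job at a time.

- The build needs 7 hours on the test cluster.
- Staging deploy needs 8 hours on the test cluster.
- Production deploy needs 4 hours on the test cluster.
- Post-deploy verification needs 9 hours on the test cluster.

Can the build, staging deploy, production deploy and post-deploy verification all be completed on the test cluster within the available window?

The test cluster window is 38 − 9 = 29 hours.
Running back to back, the jobs need 7 + 8 + 4 + 9 = 28 hours on the test cluster.
Since 28 ≤ 29, they fit within the window.

Yes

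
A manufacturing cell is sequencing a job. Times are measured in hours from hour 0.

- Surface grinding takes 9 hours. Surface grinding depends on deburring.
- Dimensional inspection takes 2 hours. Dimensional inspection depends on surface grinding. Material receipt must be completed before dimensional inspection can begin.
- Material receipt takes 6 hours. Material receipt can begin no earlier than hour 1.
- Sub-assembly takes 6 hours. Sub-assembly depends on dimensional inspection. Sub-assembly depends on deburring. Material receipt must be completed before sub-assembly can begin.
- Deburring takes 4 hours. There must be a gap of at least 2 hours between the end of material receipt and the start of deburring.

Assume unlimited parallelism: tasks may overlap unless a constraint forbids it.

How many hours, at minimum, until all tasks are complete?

30

After its own release at hour 1, material receipt can start at hour 1 and finishes at hour 7.
After material receipt (finishes hour 7, plus 2-hour gap → hour 9), deburring can start at hour 9 and finishes at hour 13.
Surface grinding cannot begin until deburring (finishes hour 13). It runs from hour 13 to 13 + 9 = hour 22.
Dimensional inspection cannot start until surface grinding (finishes hour 22); material receipt (finishes hour 7). The controlling bound is hour 22, so dimensional inspection finishes at 22 + 2 = hour 24.
Sub-assembly cannot start until dimensional inspection (finishes hour 24); deburring (finishes hour 13); material receipt (finishes hour 7). The controlling bound is hour 24, so sub-assembly finishes at 24 + 6 = hour 30.
All tasks are finished once the last one completes. Finish times: Material receipt at 7, Deburring at 13, Surface grinding at 22, Dimensional inspection at 24, Sub-assembly at 30. The latest is hour 30.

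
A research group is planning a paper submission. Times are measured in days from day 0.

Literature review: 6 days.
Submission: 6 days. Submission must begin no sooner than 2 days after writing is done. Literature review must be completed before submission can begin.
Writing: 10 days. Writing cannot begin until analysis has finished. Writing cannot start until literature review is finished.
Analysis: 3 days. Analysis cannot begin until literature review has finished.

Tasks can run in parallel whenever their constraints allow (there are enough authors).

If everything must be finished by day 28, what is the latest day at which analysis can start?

To finish by day 28, submission (duration 6) must start no later than day 22.
Writing feeds into submission (must start by day 22, minus 2-day gap → day 20); so writing must finish by day 20 and therefore start by day 10.
Analysis has to be done before writing (must start by day 10). That means finishing by day 10, i.e. starting by 10 − 3 = day 7.

7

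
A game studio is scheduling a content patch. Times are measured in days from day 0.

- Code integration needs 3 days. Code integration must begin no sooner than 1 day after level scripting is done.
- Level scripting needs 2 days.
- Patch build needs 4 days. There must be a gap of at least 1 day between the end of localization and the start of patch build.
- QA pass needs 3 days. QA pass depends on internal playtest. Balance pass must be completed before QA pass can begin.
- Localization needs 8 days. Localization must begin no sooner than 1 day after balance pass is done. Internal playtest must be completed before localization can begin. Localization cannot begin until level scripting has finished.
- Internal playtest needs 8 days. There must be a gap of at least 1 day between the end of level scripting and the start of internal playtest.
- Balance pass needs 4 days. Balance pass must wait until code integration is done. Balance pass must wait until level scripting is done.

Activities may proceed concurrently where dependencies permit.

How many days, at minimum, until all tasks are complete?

24

Level scripting has no prerequisites, so it starts at day 0 and finishes at day 2.
Internal playtest waits on level scripting (finishes day 2, plus 1-day gap → day 3), so it starts at day 3 and finishes at 3 + 8 = day 11.
After level scripting (finishes day 2, plus 1-day gap → day 3), code integration can start at day 3 and finishes at day 6.
Balance pass needs all of code integration (finishes day 6); level scripting (finishes day 2). That puts its earliest start at day 6; it finishes at 6 + 4 = day 10.
QA pass needs all of internal playtest (finishes day 11); balance pass (finishes day 10). That puts its earliest start at day 11; it finishes at 11 + 3 = day 14.
Localization cannot start until balance pass (finishes day 10, plus 1-day gap → day 11); internal playtest (finishes day 11); level scripting (finishes day 2). The controlling bound is day 11, so localization finishes at 11 + 8 = day 19.
Patch build cannot begin until localization (finishes day 19, plus 1-day gap → day 20). It runs from day 20 to 20 + 4 = day 24.
All tasks are finished once the last one completes. Finish times: Level scripting at 2, Code integration at 6, Internal playtest at 11, Balance pass at 10, Localization at 19, QA pass at 14, Patch build at 24. The latest is day 24.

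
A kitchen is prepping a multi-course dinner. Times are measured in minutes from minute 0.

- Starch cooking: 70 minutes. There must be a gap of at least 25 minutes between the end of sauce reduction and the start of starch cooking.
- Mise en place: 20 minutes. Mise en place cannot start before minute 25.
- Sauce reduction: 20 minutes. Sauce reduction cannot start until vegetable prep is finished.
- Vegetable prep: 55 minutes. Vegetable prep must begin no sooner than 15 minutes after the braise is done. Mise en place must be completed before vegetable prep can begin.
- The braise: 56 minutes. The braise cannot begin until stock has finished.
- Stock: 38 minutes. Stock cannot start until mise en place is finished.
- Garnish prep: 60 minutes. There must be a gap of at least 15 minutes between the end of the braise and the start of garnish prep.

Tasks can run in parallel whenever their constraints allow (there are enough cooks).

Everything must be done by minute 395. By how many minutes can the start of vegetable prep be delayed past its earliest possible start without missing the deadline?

After its own release at minute 25, mise en place can start at minute 25 and finishes at minute 45.
Stock waits on mise en place (finishes minute 45), so it starts at minute 45 and finishes at 45 + 38 = minute 83.
The braise waits on stock (finishes minute 83), so it starts at minute 83 and finishes at 83 + 56 = minute 139.
Vegetable prep has to wait for the braise (finishes minute 139, plus 15-minute gap → minute 154); mise en place (finishes minute 45). The latest of these is minute 154, so vegetable prep runs minute 154 to 154 + 55 = minute 209.

Working backward from the deadline:
To finish by minute 395, starch cooking (duration 70) must start no later than minute 325.
Sauce reduction feeds into starch cooking (must start by minute 325, minus 25-minute gap → minute 300); so sauce reduction must finish by minute 300 and therefore start by minute 280.
Vegetable prep must finish before sauce reduction (must start by minute 280). With a 55-minute duration, vegetable prep must start by 280 − 55 = minute 225.
So vegetable prep can start as early as minute 154 and as late as minute 225, giving 225 − 154 = 71 minutes of slack.

71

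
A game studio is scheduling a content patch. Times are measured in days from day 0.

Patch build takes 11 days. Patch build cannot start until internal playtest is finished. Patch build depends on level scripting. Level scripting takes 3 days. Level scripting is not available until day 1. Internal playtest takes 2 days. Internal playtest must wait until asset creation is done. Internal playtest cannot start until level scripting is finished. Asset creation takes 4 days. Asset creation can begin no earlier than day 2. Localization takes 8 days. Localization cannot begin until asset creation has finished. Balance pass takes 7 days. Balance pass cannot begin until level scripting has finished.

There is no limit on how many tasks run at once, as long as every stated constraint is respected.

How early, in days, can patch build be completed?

Level scripting cannot begin until its own release at day 1. It runs from day 1 to 1 + 3 = day 4.
Asset creation cannot begin until its own release at day 2. It runs from day 2 to 2 + 4 = day 6.
Internal playtest has to wait for asset creation (finishes day 6); level scripting (finishes day 4). The latest of these is day 6, so internal playtest runs day 6 to 6 + 2 = day 8.
Patch build has to wait for internal playtest (finishes day 8); level scripting (finishes day 4). The latest of these is day 8, so patch build runs day 8 to 8 + 11 = day 19.

19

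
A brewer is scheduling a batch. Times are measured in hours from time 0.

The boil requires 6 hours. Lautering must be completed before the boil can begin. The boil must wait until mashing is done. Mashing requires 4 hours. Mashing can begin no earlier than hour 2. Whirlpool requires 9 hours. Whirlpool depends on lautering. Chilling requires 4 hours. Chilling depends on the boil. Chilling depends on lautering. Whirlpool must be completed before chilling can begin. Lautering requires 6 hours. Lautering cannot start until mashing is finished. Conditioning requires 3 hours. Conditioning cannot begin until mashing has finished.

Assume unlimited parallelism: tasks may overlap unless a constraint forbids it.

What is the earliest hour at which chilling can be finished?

25

Mashing cannot begin until its own release at hour 2. It runs from hour 2 to 2 + 4 = hour 6.
Lautering waits on mashing (finishes hour 6), so it starts at hour 6 and finishes at 6 + 6 = hour 12.
Whirlpool waits on lautering (finishes hour 12), so it starts at hour 12 and finishes at 12 + 9 = hour 21.
For the boil: lautering (finishes hour 12); mashing (finishes hour 6). Taking the maximum gives a start of hour 12, and it finishes at 12 + 6 = hour 18.
For chilling: the boil (finishes hour 18); lautering (finishes hour 12); whirlpool (finishes hour 21). Taking the maximum gives a start of hour 21, and it finishes at 21 + 4 = hour 25.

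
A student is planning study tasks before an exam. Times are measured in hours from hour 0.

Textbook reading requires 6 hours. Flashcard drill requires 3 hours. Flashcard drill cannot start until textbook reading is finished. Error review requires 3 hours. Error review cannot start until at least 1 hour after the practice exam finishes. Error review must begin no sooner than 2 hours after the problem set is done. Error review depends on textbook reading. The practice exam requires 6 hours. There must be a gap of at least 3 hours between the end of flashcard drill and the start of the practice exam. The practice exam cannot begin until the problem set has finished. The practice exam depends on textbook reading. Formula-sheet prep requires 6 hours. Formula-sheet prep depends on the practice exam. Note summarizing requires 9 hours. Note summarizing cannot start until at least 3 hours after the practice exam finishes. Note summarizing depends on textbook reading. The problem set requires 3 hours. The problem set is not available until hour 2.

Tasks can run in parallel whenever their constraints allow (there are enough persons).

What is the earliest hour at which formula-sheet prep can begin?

The problem set waits on its own release at hour 2, so it starts at hour 2 and finishes at 2 + 3 = hour 5.
Textbook reading can start immediately at hour 0; it finishes at hour 6.
After textbook reading (finishes hour 6), flashcard drill can start at hour 6 and finishes at hour 9.
The practice exam needs all of flashcard drill (finishes hour 9, plus 3-hour gap → hour 12); the problem set (finishes hour 5); textbook reading (finishes hour 6). That puts its earliest start at hour 12; it finishes at 12 + 6 = hour 18.
Formula-sheet prep waits on the practice exam (finishes hour 18), so the earliest it can start is hour 18.

18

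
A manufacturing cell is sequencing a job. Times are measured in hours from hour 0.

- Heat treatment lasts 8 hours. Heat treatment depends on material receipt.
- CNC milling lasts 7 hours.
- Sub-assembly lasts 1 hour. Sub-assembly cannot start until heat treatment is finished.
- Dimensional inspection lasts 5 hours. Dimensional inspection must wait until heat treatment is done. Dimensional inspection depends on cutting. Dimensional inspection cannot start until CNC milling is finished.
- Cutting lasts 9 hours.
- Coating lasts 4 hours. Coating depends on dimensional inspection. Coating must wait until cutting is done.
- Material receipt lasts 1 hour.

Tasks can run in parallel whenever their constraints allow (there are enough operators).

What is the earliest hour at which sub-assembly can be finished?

Nothing blocks material receipt, so it runs from hour 0 to hour 1.
Heat treatment cannot begin until material receipt (finishes hour 1). It runs from hour 1 to 1 + 8 = hour 9.
Sub-assembly cannot begin until heat treatment (finishes hour 9). It runs from hour 9 to 9 + 1 = hour 10.

10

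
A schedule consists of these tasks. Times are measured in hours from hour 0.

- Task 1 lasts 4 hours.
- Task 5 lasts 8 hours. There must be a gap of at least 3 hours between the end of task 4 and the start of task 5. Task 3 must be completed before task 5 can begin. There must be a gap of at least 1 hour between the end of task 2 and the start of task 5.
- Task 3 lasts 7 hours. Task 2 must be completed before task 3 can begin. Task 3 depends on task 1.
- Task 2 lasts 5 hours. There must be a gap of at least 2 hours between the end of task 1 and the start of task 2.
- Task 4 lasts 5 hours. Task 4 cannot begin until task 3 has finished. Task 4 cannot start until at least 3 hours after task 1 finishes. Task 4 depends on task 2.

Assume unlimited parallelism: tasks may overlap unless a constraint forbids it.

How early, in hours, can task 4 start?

Task 1 can start immediately at hour 0; it finishes at hour 4.
Task 2 cannot begin until task 1 (finishes hour 4, plus 2-hour gap → hour 6). It runs from hour 6 to 6 + 5 = hour 11.
Task 3 has to wait for task 2 (finishes hour 11); task 1 (finishes hour 4). The latest of these is hour 11, so task 3 runs hour 11 to 11 + 7 = hour 18.
Task 4 waits on task 3 (finishes hour 18); task 1 (finishes hour 4, plus 3-hour gap → hour 7); task 2 (finishes hour 11). The latest of these is hour 18, which is the earliest task 4 can start.

18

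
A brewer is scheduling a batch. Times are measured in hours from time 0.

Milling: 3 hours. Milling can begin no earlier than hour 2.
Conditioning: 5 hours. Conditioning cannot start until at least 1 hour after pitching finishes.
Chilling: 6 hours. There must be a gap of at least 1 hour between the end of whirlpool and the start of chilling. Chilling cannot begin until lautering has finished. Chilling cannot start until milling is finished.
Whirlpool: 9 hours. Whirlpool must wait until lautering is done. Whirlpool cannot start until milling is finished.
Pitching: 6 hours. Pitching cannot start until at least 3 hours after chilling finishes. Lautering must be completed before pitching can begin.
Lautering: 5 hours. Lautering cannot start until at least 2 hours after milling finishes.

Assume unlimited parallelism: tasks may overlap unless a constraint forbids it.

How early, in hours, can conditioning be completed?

Milling waits on its own release at hour 2, so it starts at hour 2 and finishes at 2 + 3 = hour 5.
Lautering waits on milling (finishes hour 5, plus 2-hour gap → hour 7), so it starts at hour 7 and finishes at 7 + 5 = hour 12.
For whirlpool: lautering (finishes hour 12); milling (finishes hour 5). Taking the maximum gives a start of hour 12, and it finishes at 12 + 9 = hour 21.
Chilling cannot start until whirlpool (finishes hour 21, plus 1-hour gap → hour 22); lautering (finishes hour 12); milling (finishes hour 5). The controlling bound is hour 22, so chilling finishes at 22 + 6 = hour 28.
For pitching: chilling (finishes hour 28, plus 3-hour gap → hour 31); lautering (finishes hour 12). Taking the maximum gives a start of hour 31, and it finishes at 31 + 6 = hour 37.
After pitching (finishes hour 37, plus 1-hour gap → hour 38), conditioning can start at hour 38 and finishes at hour 43.

43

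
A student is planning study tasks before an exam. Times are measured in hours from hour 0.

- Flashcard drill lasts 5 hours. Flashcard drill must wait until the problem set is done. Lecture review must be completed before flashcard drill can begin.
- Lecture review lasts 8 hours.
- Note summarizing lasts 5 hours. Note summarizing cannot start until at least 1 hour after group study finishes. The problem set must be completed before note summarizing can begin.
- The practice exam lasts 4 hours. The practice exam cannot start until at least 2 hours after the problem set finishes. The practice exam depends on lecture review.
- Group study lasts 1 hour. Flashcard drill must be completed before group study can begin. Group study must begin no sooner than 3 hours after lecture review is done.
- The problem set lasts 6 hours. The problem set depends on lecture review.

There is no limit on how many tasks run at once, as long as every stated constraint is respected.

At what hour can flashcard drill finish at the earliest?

19

Nothing blocks lecture review, so it runs from hour 0 to hour 8.
The problem set waits on lecture review (finishes hour 8), so it starts at hour 8 and finishes at 8 + 6 = hour 14.
For flashcard drill: the problem set (finishes hour 14); lecture review (finishes hour 8). Taking the maximum gives a start of hour 14, and it finishes at 14 + 5 = hour 19.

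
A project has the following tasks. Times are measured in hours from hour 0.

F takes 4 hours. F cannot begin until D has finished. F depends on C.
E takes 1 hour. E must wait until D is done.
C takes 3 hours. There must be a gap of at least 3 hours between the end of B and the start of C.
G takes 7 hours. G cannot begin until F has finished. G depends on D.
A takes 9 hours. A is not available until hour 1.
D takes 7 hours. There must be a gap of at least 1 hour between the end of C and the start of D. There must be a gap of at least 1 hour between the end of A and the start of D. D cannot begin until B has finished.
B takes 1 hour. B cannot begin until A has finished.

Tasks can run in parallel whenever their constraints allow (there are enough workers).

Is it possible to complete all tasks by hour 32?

No

After its own release at hour 1, A can start at hour 1 and finishes at hour 10.
After A (finishes hour 10), B can start at hour 10 and finishes at hour 11.
After B (finishes hour 11, plus 3-hour gap → hour 14), C can start at hour 14 and finishes at hour 17.
D needs all of C (finishes hour 17, plus 1-hour gap → hour 18); A (finishes hour 10, plus 1-hour gap → hour 11); B (finishes hour 11). That puts its earliest start at hour 18; it finishes at 18 + 7 = hour 25.
F cannot start until D (finishes hour 25); C (finishes hour 17). The controlling bound is hour 25, so F finishes at 25 + 4 = hour 29.
G cannot start until F (finishes hour 29); D (finishes hour 25). The controlling bound is hour 29, so G finishes at 29 + 7 = hour 36.
E cannot begin until D (finishes hour 25). It runs from hour 25 to 25 + 1 = hour 26.
The earliest everything can be done is hour 36, which is after the deadline of 32, so it is not possible.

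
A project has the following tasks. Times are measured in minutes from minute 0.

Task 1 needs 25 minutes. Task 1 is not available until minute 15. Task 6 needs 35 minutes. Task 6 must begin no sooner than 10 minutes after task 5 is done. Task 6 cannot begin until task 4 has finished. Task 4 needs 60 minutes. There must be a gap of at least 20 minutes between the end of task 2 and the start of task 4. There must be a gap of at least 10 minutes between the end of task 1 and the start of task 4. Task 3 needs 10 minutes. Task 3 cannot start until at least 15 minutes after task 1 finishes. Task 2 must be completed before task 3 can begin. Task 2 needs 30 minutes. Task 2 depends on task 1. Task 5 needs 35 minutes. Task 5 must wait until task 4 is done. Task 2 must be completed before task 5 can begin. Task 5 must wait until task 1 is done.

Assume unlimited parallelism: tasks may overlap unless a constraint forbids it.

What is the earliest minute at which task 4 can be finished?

Task 1 waits on its own release at minute 15, so it starts at minute 15 and finishes at 15 + 25 = minute 40.
Task 2 waits on task 1 (finishes minute 40), so it starts at minute 40 and finishes at 40 + 30 = minute 70.
Task 4 needs all of task 2 (finishes minute 70, plus 20-minute gap → minute 90); task 1 (finishes minute 40, plus 10-minute gap → minute 50). That puts its earliest start at minute 90; it finishes at 90 + 60 = minute 150.

150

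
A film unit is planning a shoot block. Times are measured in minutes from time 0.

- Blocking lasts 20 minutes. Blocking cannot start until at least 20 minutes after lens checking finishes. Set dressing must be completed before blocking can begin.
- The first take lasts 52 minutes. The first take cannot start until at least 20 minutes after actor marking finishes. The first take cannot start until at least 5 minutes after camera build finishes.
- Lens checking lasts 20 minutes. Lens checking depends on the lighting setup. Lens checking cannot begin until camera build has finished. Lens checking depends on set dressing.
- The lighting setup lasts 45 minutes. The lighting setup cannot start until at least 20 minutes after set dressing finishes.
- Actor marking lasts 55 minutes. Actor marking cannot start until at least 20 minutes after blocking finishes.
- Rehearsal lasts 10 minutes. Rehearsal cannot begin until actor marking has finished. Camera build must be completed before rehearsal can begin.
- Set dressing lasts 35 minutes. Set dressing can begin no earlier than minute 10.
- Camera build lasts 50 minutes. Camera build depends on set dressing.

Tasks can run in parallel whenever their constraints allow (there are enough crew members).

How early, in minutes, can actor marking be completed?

Set dressing cannot begin until its own release at minute 10. It runs from minute 10 to 10 + 35 = minute 45.
Camera build cannot begin until set dressing (finishes minute 45). It runs from minute 45 to 45 + 50 = minute 95.
After set dressing (finishes minute 45, plus 20-minute gap → minute 65), the lighting setup can start at minute 65 and finishes at minute 110.
For lens checking: the lighting setup (finishes minute 110); camera build (finishes minute 95); set dressing (finishes minute 45). Taking the maximum gives a start of minute 110, and it finishes at 110 + 20 = minute 130.
For blocking: lens checking (finishes minute 130, plus 20-minute gap → minute 150); set dressing (finishes minute 45). Taking the maximum gives a start of minute 150, and it finishes at 150 + 20 = minute 170.
After blocking (finishes minute 170, plus 20-minute gap → minute 190), actor marking can start at minute 190 and finishes at minute 245.

245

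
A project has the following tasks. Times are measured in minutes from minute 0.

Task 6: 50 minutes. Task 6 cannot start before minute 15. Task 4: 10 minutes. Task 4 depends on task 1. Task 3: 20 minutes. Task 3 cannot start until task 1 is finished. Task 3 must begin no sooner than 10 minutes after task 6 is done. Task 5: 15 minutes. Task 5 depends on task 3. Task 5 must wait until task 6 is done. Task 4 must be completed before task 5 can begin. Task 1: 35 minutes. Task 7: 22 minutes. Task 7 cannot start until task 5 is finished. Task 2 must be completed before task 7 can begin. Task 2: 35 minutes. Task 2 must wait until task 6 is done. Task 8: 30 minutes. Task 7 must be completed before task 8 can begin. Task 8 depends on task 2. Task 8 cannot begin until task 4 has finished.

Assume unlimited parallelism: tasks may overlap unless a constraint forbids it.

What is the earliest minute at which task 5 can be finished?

110

Task 6 waits on its own release at minute 15, so it starts at minute 15 and finishes at 15 + 50 = minute 65.
Task 1 can start immediately at minute 0; it finishes at minute 35.
Task 4 waits on task 1 (finishes minute 35), so it starts at minute 35 and finishes at 35 + 10 = minute 45.
Task 3 has to wait for task 1 (finishes minute 35); task 6 (finishes minute 65, plus 10-minute gap → minute 75). The latest of these is minute 75, so task 3 runs minute 75 to 75 + 20 = minute 95.
For task 5: task 3 (finishes minute 95); task 6 (finishes minute 65); task 4 (finishes minute 45). Taking the maximum gives a start of minute 95, and it finishes at 95 + 15 = minute 110.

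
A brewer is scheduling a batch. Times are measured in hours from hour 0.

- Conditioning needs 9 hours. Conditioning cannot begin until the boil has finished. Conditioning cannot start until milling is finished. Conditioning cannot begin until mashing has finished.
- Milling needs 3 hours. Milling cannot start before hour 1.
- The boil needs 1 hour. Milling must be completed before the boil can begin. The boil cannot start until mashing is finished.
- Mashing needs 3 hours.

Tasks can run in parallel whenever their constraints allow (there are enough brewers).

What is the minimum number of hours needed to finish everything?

Mashing has no prerequisites, so it starts at hour 0 and finishes at hour 3.
After its own release at hour 1, milling can start at hour 1 and finishes at hour 4.
The boil cannot start until milling (finishes hour 4); mashing (finishes hour 3). The controlling bound is hour 4, so the boil finishes at 4 + 1 = hour 5.
Conditioning needs all of the boil (finishes hour 5); milling (finishes hour 4); mashing (finishes hour 3). That puts its earliest start at hour 5; it finishes at 5 + 9 = hour 14.
All tasks are finished once the last one completes. Finish times: Milling at 4, Mashing at 3, The boil at 5, Conditioning at 14. The latest is hour 14.

14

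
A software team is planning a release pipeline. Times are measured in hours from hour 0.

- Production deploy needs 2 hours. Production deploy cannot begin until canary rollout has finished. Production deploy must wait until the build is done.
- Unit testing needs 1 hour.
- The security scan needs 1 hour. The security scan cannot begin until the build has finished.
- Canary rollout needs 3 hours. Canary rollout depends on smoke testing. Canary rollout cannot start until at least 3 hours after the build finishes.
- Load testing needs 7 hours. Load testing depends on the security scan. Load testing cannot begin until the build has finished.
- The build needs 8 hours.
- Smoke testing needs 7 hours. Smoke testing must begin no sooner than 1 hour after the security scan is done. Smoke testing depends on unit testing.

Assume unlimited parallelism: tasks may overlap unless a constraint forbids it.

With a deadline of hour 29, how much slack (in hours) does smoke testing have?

Unit testing can start immediately at hour 0; it finishes at hour 1.
The build can start immediately at hour 0; it finishes at hour 8.
After the build (finishes hour 8), the security scan can start at hour 8 and finishes at hour 9.
Smoke testing cannot start until the security scan (finishes hour 9, plus 1-hour gap → hour 10); unit testing (finishes hour 1). The controlling bound is hour 10, so smoke testing finishes at 10 + 7 = hour 17.

Working backward from the deadline:
Production deploy has no dependents, so it just needs to finish by hour 29. Starting by 29 − 2 = hour 27 achieves that.
Canary rollout has to be done before production deploy (must start by hour 27). That means finishing by hour 27, i.e. starting by 27 − 3 = hour 24.
Smoke testing must finish before canary rollout (must start by hour 24). With a 7-hour duration, smoke testing must start by 24 − 7 = hour 17.
So smoke testing can start as early as hour 10 and as late as hour 17, giving 17 − 10 = 7 hours of slack.

7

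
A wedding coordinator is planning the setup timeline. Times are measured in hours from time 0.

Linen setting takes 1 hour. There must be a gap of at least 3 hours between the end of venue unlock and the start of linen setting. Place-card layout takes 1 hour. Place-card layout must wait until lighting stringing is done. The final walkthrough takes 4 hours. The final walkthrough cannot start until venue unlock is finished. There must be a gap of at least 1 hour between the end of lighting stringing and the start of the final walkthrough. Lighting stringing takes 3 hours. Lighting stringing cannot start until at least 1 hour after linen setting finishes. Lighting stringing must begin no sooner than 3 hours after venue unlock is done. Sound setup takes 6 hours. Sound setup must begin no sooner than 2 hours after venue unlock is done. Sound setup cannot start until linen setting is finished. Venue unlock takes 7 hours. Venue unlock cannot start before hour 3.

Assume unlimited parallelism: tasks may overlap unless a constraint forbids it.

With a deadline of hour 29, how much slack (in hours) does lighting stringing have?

6

Venue unlock waits on its own release at hour 3, so it starts at hour 3 and finishes at 3 + 7 = hour 10.
Linen setting cannot begin until venue unlock (finishes hour 10, plus 3-hour gap → hour 13). It runs from hour 13 to 13 + 1 = hour 14.
For lighting stringing: linen setting (finishes hour 14, plus 1-hour gap → hour 15); venue unlock (finishes hour 10, plus 3-hour gap → hour 13). Taking the maximum gives a start of hour 15, and it finishes at 15 + 3 = hour 18.

Working backward from the deadline:
Place-card layout has no dependents, so it just needs to finish by hour 29. Starting by 29 − 1 = hour 28 achieves that.
Nothing follows the final walkthrough; the deadline of hour 29 is its only limit. It must start by 29 − 4 = hour 25.
Lighting stringing must finish in time for place-card layout (must start by hour 28); the final walkthrough (must start by hour 25, minus 1-hour gap → hour 24). The tightest is hour 24, so lighting stringing must start by 24 − 3 = hour 21.
So lighting stringing can start as early as hour 15 and as late as hour 21, giving 21 − 15 = 6 hours of slack.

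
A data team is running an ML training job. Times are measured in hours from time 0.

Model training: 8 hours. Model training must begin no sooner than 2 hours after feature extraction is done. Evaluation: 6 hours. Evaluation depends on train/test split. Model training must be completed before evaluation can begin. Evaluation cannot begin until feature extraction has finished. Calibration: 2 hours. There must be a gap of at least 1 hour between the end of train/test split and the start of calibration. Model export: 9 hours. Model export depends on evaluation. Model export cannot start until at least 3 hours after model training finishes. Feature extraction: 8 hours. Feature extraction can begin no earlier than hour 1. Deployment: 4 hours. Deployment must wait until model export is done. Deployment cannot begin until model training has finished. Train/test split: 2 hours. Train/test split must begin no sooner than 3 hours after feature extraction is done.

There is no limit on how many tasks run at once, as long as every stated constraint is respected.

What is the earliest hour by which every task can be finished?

38

After its own release at hour 1, feature extraction can start at hour 1 and finishes at hour 9.
Model training waits on feature extraction (finishes hour 9, plus 2-hour gap → hour 11), so it starts at hour 11 and finishes at 11 + 8 = hour 19.
Train/test split waits on feature extraction (finishes hour 9, plus 3-hour gap → hour 12), so it starts at hour 12 and finishes at 12 + 2 = hour 14.
After train/test split (finishes hour 14, plus 1-hour gap → hour 15), calibration can start at hour 15 and finishes at hour 17.
For evaluation: train/test split (finishes hour 14); model training (finishes hour 19); feature extraction (finishes hour 9). Taking the maximum gives a start of hour 19, and it finishes at 19 + 6 = hour 25.
Model export needs all of evaluation (finishes hour 25); model training (finishes hour 19, plus 3-hour gap → hour 22). That puts its earliest start at hour 25; it finishes at 25 + 9 = hour 34.
Deployment needs all of model export (finishes hour 34); model training (finishes hour 19). That puts its earliest start at hour 34; it finishes at 34 + 4 = hour 38.
All tasks are finished once the last one completes. Finish times: Feature extraction at 9, Train/test split at 14, Model training at 19, Evaluation at 25, Calibration at 17, Model export at 34, Deployment at 38. The latest is hour 38.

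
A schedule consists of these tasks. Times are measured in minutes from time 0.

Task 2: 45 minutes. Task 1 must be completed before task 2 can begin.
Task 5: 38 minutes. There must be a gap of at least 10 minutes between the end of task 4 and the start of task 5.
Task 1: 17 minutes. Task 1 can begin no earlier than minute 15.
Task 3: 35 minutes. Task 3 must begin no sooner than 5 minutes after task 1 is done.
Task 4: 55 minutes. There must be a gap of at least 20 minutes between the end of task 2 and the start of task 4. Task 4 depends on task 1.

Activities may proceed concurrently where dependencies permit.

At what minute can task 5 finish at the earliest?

200

Task 1 waits on its own release at minute 15, so it starts at minute 15 and finishes at 15 + 17 = minute 32.
After task 1 (finishes minute 32), task 2 can start at minute 32 and finishes at minute 77.
Task 4 needs all of task 2 (finishes minute 77, plus 20-minute gap → minute 97); task 1 (finishes minute 32). That puts its earliest start at minute 97; it finishes at 97 + 55 = minute 152.
Task 5 waits on task 4 (finishes minute 152, plus 10-minute gap → minute 162), so it starts at minute 162 and finishes at 162 + 38 = minute 200.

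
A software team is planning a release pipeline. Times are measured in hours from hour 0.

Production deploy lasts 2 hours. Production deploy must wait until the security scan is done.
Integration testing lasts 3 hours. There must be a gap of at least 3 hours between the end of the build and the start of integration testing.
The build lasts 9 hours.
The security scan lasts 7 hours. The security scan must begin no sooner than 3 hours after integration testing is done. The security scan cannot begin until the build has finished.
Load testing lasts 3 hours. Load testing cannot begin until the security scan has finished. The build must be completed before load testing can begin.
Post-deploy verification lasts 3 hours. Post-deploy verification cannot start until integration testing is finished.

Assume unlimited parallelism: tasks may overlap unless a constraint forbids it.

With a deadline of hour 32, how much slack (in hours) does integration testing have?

The build can start immediately at hour 0; it finishes at hour 9.
Integration testing waits on the build (finishes hour 9, plus 3-hour gap → hour 12), so it starts at hour 12 and finishes at 12 + 3 = hour 15.

Working backward from the deadline:
Load testing has no dependents, so it just needs to finish by hour 32. Starting by 32 − 3 = hour 29 achieves that.
Nothing follows production deploy; the deadline of hour 32 is its only limit. It must start by 32 − 2 = hour 30.
For the security scan: load testing (must start by hour 29); production deploy (must start by hour 30). The most restrictive is hour 29; with a 7-hour duration, the security scan must start by hour 22.
Post-deploy verification must finish by hour 32; it takes 3 hours, so it must start by 32 − 3 = hour 29.
Integration testing must finish in time for the security scan (must start by hour 22, minus 3-hour gap → hour 19); post-deploy verification (must start by hour 29). The tightest is hour 19, so integration testing must start by 19 − 3 = hour 16.
So integration testing can start as early as hour 12 and as late as hour 16, giving 16 − 12 = 4 hours of slack.

4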